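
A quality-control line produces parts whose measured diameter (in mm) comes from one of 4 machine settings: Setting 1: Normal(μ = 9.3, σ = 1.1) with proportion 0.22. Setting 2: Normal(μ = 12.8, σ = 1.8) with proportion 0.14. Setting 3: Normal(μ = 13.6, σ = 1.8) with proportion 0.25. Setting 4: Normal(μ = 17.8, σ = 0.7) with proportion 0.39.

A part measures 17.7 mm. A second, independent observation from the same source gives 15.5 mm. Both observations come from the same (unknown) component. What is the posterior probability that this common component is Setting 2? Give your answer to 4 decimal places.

0.0478

By Bayes' theorem, P(k | x) = π_k f_k(x) / Σ_j π_j f_j(x).
Since both observations come from the same component, the likelihood for component k is f_k(x₁)·f_k(x₂).
  f_1 = [(1/(1.1·√(2π)))·exp(−(17.7−9.3)²/(2·1.1²)) = 0.362675·exp(-29.15702) = 7.88465e-14] × [4.582e-08] = 3.61274e-21
  f_2 = [(1/(1.8·√(2π)))·exp(−(17.7−12.8)²/(2·1.8²)) = 0.221635·exp(-3.70525) = 0.00545091] × [0.0719542] = 0.000392216
  f_3 = [(1/(1.8·√(2π)))·exp(−(17.7−13.6)²/(2·1.8²)) = 0.221635·exp(-2.59414) = 0.0165584] × [0.126968] = 0.00210238
  f_4 = [(1/(0.7·√(2π)))·exp(−(17.7−17.8)²/(2·0.7²)) = 0.569918·exp(-0.01020) = 0.564132] × [0.00257934] = 0.00145509
Weight by the priors:
  π_1·f_1 = 0.22 × 3.61274e-21 = 7.94803e-22
  π_2·f_2 = 0.14 × 0.000392216 = 5.49103e-05
  π_3·f_3 = 0.25 × 0.00210238 = 0.000525595
  π_4·f_4 = 0.39 × 0.00145509 = 0.000567483
Denominator: 7.94803e-22 + 5.49103e-05 + 0.000525595 + 0.000567483 = 0.00114799
P(Setting 2 | data) ≈ 0.0478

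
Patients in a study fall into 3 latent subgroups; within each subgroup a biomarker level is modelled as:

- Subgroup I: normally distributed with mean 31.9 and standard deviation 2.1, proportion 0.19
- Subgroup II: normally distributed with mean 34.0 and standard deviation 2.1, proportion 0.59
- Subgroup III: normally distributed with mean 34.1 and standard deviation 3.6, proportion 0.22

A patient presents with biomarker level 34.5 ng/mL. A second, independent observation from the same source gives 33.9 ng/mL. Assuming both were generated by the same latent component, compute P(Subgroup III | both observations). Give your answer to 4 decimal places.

0.1056

Posterior ∝ prior × likelihood, so P(k | x) ∝ π_k f_k(x); normalise over all components.
Since both observations come from the same component, the likelihood for component k is f_k(x₁)·f_k(x₂).
  L_I = [(1/(2.1·√(2π)))·exp(−(34.5−31.9)²/(2·2.1²)) = 0.189973·exp(-0.76644) = 0.0882735] × [0.120707] = 0.0106552
  L_II = [(1/(2.1·√(2π)))·exp(−(34.5−34.0)²/(2·2.1²)) = 0.189973·exp(-0.02834) = 0.184663] × [0.189757] = 0.0350412
  L_III = [(1/(3.6·√(2π)))·exp(−(34.5−34.1)²/(2·3.6²)) = 0.110817·exp(-0.00617) = 0.110135] × [0.110646] = 0.0121861
Prior × likelihood for each component:
  π_I·L_I = 0.19 × 0.0106552 = 0.00202449
  π_II·L_II = 0.59 × 0.0350412 = 0.0206743
  π_III·L_III = 0.22 × 0.0121861 = 0.00268094
Normaliser: 0.00202449 + 0.0206743 + 0.00268094 = 0.0253797
Responsibility of Subgroup III: 0.00268094 / 0.0253797 ≈ 0.1056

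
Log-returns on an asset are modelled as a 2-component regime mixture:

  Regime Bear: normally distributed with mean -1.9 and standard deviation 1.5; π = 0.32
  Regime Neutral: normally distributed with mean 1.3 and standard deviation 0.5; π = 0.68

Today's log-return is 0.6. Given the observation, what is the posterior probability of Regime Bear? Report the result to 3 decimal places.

The responsibility of component k is P(Z=k) f_k(x) divided by Σ_j P(Z=j) f_j(x).
Normal densities:
  f_Bear = (1/(1.5·√(2π)))·exp(−(0.6−-1.9)²/(2·1.5²)) = 0.265962·exp(-1.38889) = 0.0663181
  f_Neutral = (1/(0.5·√(2π)))·exp(−(0.6−1.3)²/(2·0.5²)) = 0.797885·exp(-0.98000) = 0.299455
Weight by the priors:
  P(Z=Bear)·f_Bear = 0.32 × 0.0663181 = 0.0212218
  P(Z=Neutral)·f_Neutral = 0.68 × 0.299455 = 0.203629
Denominator: 0.0212218 + 0.203629 = 0.224851
P(Regime Bear | x) ≈ 0.094

0.094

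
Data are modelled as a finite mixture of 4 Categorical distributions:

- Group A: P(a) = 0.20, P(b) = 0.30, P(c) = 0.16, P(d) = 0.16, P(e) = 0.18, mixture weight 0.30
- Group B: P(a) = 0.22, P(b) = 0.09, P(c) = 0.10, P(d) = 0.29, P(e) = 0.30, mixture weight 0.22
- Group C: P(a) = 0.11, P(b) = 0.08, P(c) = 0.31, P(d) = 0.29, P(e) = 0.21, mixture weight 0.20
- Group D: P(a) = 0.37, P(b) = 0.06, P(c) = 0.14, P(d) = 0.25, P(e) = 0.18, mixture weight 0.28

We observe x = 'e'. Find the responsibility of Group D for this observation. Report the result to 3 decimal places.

0.237

P(component k | x) = P(Z=k)·f_k(x) / marginal(x), where marginal(x) = Σ_j P(Z=j)·f_j(x).
Categorical probabilities:
  f_A = 0.18
  f_B = 0.3
  f_C = 0.21
  f_D = 0.18
Unnormalised posteriors:
  P(Z=A)·f_A = 0.30 × 0.18 = 0.054
  P(Z=B)·f_B = 0.22 × 0.3 = 0.066
  P(Z=C)·f_C = 0.20 × 0.21 = 0.042
  P(Z=D)·f_D = 0.28 × 0.18 = 0.0504
Marginal: 0.054 + 0.066 + 0.042 + 0.0504 = 0.2124
Responsibility of Group D: 0.0504 / 0.2124 ≈ 0.237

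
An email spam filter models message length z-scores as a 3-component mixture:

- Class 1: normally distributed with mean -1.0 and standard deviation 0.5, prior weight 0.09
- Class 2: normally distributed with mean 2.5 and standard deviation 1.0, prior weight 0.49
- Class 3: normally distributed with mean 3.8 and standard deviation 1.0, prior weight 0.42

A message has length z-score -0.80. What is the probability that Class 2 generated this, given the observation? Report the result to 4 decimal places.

By Bayes' theorem, P(k | x) = π_k f_k(x) / Σ_j π_j f_j(x).
Evaluate each component's likelihood at the observed value:
  L_1 = (1/(0.5·√(2π)))·exp(−(-0.80−-1.0)²/(2·0.5²)) = 0.797885·exp(-0.08000) = 0.73654
  L_2 = (1/(1.0·√(2π)))·exp(−(-0.80−2.5)²/(2·1.0²)) = 0.398942·exp(-5.44500) = 0.00172257
  L_3 = (1/(1.0·√(2π)))·exp(−(-0.80−3.8)²/(2·1.0²)) = 0.398942·exp(-10.58000) = 1.01409e-05
Prior × likelihood for each component:
  π_1·L_1 = 0.09 × 0.73654 = 0.0662886
  π_2·L_2 = 0.49 × 0.00172257 = 0.000844059
  π_3·L_3 = 0.42 × 1.01409e-05 = 4.25916e-06
Denominator: 0.0662886 + 0.000844059 + 4.25916e-06 = 0.0671369
P(Class 2 | data) = 0.000844059 / 0.0671369 ≈ 0.0126

0.0126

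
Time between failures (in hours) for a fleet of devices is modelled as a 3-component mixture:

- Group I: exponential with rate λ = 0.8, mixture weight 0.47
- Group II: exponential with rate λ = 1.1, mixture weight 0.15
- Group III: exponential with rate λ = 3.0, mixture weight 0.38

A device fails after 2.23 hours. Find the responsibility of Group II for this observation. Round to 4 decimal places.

The responsibility of component k is P(Z=k) f_k(x) divided by Σ_j P(Z=j) f_j(x).
Evaluate each component's likelihood at the observed value:
  p_I = 0.8·e^(−0.8·2.23) = 0.8·e^(−1.7840) = 0.134372
  p_II = 1.1·e^(−1.1·2.23) = 1.1·e^(−2.4530) = 0.0946386
  p_III = 3.0·e^(−3.0·2.23) = 3.0·e^(−6.6900) = 0.00372985
Prior × likelihood for each component:
  P(Z=I)·p_I = 0.47 × 0.134372 = 0.0631548
  P(Z=II)·p_II = 0.15 × 0.0946386 = 0.0141958
  P(Z=III)·p_III = 0.38 × 0.00372985 = 0.00141734
Normaliser: 0.0631548 + 0.0141958 + 0.00141734 = 0.078768
P(Group II | x) ≈ 0.1802

0.1802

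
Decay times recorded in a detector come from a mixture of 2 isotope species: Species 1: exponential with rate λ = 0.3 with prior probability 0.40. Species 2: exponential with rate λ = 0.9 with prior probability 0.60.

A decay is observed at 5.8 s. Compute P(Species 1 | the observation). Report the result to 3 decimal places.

0.878

Posterior ∝ prior × likelihood, so P(k | x) ∝ w_k f_k(x); normalise over all components.
Exponential densities:
  f_1 = 0.3·e^(−0.3·5.8) = 0.3·e^(−1.7400) = 0.0526561
  f_2 = 0.9·e^(−0.9·5.8) = 0.9·e^(−5.2200) = 0.0048666
Prior × likelihood for each component:
  w_1·f_1 = 0.40 × 0.0526561 = 0.0210624
  w_2·f_2 = 0.60 × 0.0048666 = 0.00291996
Marginal: 0.0210624 + 0.00291996 = 0.0239824
So the posterior for Species 1 is 0.0210624 / 0.0239824 ≈ 0.878.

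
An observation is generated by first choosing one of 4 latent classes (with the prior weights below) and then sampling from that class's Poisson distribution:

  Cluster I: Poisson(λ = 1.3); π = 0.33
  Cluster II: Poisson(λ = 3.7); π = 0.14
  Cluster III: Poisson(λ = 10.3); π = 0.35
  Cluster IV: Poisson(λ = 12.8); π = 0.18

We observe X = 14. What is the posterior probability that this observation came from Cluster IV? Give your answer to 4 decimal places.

Posterior ∝ prior × likelihood, so P(k | x) ∝ w_k f_k(x); normalise over all components.
Poisson probabilities:
  L_I = 1.23088e-10
  L_II = 2.5558e-05
  L_III = 0.0583552
  L_IV = 0.10036
Prior × likelihood for each component:
  w_I·L_I = 0.33 × 1.23088e-10 = 4.0619e-11
  w_II·L_II = 0.14 × 2.5558e-05 = 3.57811e-06
  w_III·L_III = 0.35 × 0.0583552 = 0.0204243
  w_IV·L_IV = 0.18 × 0.10036 = 0.0180648
Normaliser: 4.0619e-11 + 3.57811e-06 + 0.0204243 + 0.0180648 = 0.0384928
P(Cluster IV | data) ≈ 0.4693

0.4693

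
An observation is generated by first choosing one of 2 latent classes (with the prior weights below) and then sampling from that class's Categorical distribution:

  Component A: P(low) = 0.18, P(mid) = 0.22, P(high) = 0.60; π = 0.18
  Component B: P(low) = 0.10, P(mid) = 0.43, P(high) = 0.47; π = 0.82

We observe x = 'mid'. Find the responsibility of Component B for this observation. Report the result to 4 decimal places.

Posterior ∝ prior × likelihood, so P(k | x) ∝ π_k f_k(x); normalise over all components.
Component likelihoods at x = 'mid':
  f_A = P(mid | comp) = 0.22
  f_B = P(mid | comp) = 0.43
Unnormalised posteriors:
  π_A·f_A = 0.18 × 0.22 = 0.0396
  π_B·f_B = 0.82 × 0.43 = 0.3526
Evidence: 0.0396 + 0.3526 = 0.3922
P(Component B | data) ≈ 0.8990

0.8990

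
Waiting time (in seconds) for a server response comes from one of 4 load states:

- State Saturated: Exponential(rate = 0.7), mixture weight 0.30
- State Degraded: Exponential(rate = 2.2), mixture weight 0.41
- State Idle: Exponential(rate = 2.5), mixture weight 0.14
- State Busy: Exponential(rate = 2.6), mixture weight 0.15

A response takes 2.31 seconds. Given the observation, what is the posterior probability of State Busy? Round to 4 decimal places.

Posterior ∝ prior × likelihood, so P(k | x) ∝ π_k f_k(x); normalise over all components.
Exponential densities:
  L_Saturated = 0.138945
  L_Degraded = 0.0136565
  L_Idle = 0.00776049
  L_Busy = 0.0064062
Multiply by the mixture weights:
  π_Saturated·L_Saturated = 0.30 × 0.138945 = 0.0416836
  π_Degraded·L_Degraded = 0.41 × 0.0136565 = 0.00559915
  π_Idle·L_Idle = 0.14 × 0.00776049 = 0.00108647
  π_Busy·L_Busy = 0.15 × 0.0064062 = 0.00096093
Sum: 0.0416836 + 0.00559915 + 0.00108647 + 0.00096093 = 0.0493301
P(State Busy | 2.31 seconds) ≈ 0.0195

0.0195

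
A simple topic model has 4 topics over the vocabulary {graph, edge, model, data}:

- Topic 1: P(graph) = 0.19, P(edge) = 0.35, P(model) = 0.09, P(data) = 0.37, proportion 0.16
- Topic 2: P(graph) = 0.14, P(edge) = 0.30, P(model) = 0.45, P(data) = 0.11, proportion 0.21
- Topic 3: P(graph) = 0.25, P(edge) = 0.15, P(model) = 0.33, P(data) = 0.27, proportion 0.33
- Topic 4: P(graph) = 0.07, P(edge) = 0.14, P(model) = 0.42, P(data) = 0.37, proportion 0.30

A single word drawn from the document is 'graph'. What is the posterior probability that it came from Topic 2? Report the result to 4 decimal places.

0.1800

By Bayes' theorem, P(k | x) = π_k f_k(x) / Σ_j π_j f_j(x).
Categorical probabilities:
  p_1 = 0.19
  p_2 = 0.14
  p_3 = 0.25
  p_4 = 0.07
Unnormalised posteriors:
  π_1·p_1 = 0.16 × 0.19 = 0.0304
  π_2·p_2 = 0.21 × 0.14 = 0.0294
  π_3·p_3 = 0.33 × 0.25 = 0.0825
  π_4·p_4 = 0.30 × 0.07 = 0.021
Marginal: 0.0304 + 0.0294 + 0.0825 + 0.021 = 0.1633
P(Topic 2 | the observation) ≈ 0.1800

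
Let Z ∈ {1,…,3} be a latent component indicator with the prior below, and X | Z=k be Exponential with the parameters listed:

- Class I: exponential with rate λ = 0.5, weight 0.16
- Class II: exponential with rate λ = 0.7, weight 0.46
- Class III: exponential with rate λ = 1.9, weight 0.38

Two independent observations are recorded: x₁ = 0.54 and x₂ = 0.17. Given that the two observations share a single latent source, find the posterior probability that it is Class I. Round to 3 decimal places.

0.054

Posterior ∝ prior × likelihood, so P(k | x) ∝ w_k f_k(x); normalise over all components.
Since both observations come from the same component, the likelihood for component k is f_k(x₁)·f_k(x₂).
  L_I = [0.5·e^(−0.5·0.54) = 0.5·e^(−0.2700) = 0.38169] × [0.459256] = 0.175293
  L_II = [0.7·e^(−0.7·0.54) = 0.7·e^(−0.3780) = 0.479661] × [0.621465] = 0.298093
  L_III = [1.9·e^(−1.9·0.54) = 1.9·e^(−1.0260) = 0.681032] × [1.37555] = 0.936794
Prior × likelihood for each component:
  w_I·L_I = 0.16 × 0.175293 = 0.0280469
  w_II·L_II = 0.46 × 0.298093 = 0.137123
  w_III·L_III = 0.38 × 0.936794 = 0.355982
Marginal: 0.0280469 + 0.137123 + 0.355982 = 0.521151
So the posterior for Class I is 0.0280469 / 0.521151 ≈ 0.054.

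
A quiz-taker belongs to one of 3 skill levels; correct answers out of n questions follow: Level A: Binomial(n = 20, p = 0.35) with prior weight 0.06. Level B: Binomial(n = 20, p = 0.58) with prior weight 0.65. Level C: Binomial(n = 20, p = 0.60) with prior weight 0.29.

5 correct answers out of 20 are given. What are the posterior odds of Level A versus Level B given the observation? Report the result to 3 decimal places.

5.169

Only the two components matter; the odds are (w_i f_i(x)) / (w_j f_j(x)).
Component likelihoods at x = 5 correct answers out of 20:
  L_A = C(20,5)·0.35^5·0.65^15 = 15504·0.00525219·0.00156207 = 0.127199
  L_B = C(20,5)·0.58^5·0.42^15 = 15504·0.0656357·2.23223e-06 = 0.00227155
  L_C = C(20,5)·0.60^5·0.40^15 = 15504·0.07776·1.07374e-06 = 0.00129449
Posterior odds = (w_A·L_A) / (w_B·L_B) = (0.06·0.127199) / (0.65·0.00227155) = 0.00763195 / 0.00147651 ≈ 5.169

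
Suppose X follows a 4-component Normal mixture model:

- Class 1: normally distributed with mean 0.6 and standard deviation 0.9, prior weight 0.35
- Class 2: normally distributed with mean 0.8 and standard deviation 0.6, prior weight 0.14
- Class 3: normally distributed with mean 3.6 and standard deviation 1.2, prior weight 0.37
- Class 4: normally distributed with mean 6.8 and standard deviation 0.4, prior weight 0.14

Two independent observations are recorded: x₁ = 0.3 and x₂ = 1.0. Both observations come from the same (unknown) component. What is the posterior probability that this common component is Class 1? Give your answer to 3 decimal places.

By Bayes' theorem, P(k | x) = P(Z=k) f_k(x) / Σ_j P(Z=j) f_j(x).
Since both observations come from the same component, the likelihood for component k is f_k(x₁)·f_k(x₂).
  f_1 = [(1/(0.9·√(2π)))·exp(−(0.3−0.6)²/(2·0.9²)) = 0.443269·exp(-0.05556) = 0.419315] × [0.401582] = 0.168389
  f_2 = [(1/(0.6·√(2π)))·exp(−(0.3−0.8)²/(2·0.6²)) = 0.664904·exp(-0.34722) = 0.469853] × [0.628972] = 0.295524
  f_3 = [(1/(1.2·√(2π)))·exp(−(0.3−3.6)²/(2·1.2²)) = 0.332452·exp(-3.78125) = 0.00757797] × [0.0317939] = 0.000240933
  f_4 = [(1/(0.4·√(2π)))·exp(−(0.3−6.8)²/(2·0.4²)) = 0.997356·exp(-132.03125) = 4.55414e-58] × [2.20619e-46] = 1.00473e-103
Unnormalised posteriors:
  P(Z=1)·f_1 = 0.35 × 0.168389 = 0.0589362
  P(Z=2)·f_2 = 0.14 × 0.295524 = 0.0413734
  P(Z=3)·f_3 = 0.37 × 0.000240933 = 8.91451e-05
  P(Z=4)·f_4 = 0.14 × 1.00473e-103 = 1.40662e-104
Denominator: 0.0589362 + 0.0413734 + 8.91451e-05 + 1.40662e-104 = 0.100399
P(Class 1 | x₁, x₂) = 0.0589362 / 0.100399 ≈ 0.587

0.587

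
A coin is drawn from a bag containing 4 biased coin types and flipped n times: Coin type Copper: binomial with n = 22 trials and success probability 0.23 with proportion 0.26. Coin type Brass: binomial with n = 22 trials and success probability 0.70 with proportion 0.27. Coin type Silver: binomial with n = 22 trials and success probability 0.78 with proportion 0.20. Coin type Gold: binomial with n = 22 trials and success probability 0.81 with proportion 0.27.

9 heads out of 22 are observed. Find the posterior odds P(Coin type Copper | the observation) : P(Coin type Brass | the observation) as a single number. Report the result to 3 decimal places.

9.017

Since P(k|x) ∝ P(Z=k) f_k(x), the posterior odds are P(Z=i) f_i(x) / (P(Z=j) f_j(x)).
Binomial probabilities:
  f_Copper = 0.0299677
  f_Brass = 0.00320024
  f_Silver = 0.000150338
  f_Gold = 3.13968e-05
Odds = (0.26/0.27) × (0.0299677/0.00320024) = 0.962963 × 9.36421 ≈ 9.017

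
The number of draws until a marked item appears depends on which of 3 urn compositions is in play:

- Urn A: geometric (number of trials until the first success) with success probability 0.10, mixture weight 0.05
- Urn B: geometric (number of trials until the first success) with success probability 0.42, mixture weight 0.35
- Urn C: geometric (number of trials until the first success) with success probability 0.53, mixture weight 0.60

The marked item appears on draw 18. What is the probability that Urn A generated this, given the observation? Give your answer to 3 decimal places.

0.983

P(component k | x) = π_k·f_k(x) / marginal(x), where marginal(x) = Σ_j π_j·f_j(x).
Component likelihoods at x = 18:
  p_A = 0.10·(1−0.10)^17 = 0.10·0.166772 = 0.0166772
  p_B = 0.42·(1−0.42)^17 = 0.42·9.51209e-05 = 3.99508e-05
  p_C = 0.53·(1−0.53)^17 = 0.53·2.66479e-06 = 1.41234e-06
Unnormalised posteriors:
  π_A·p_A = 0.05 × 0.0166772 = 0.000833859
  π_B·p_B = 0.35 × 3.99508e-05 = 1.39828e-05
  π_C·p_C = 0.60 × 1.41234e-06 = 8.47404e-07
Normaliser: 0.000833859 + 1.39828e-05 + 8.47404e-07 = 0.000848689
P(Urn A | data) ≈ 0.983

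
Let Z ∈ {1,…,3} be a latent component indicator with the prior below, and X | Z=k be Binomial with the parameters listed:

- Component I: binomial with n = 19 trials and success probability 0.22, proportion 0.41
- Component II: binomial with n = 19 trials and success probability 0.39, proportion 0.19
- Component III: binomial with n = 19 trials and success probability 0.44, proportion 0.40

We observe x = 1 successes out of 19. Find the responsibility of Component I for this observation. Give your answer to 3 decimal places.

By Bayes' theorem, P(k | x) = P(Z=k) f_k(x) / Σ_j P(Z=j) f_j(x).
Component likelihoods at x = 1 successes out of 19:
  f_I = C(19,1)·0.22^1·0.78^18 = 19·0.22·0.011421 = 0.0477396
  f_II = C(19,1)·0.39^1·0.61^18 = 19·0.39·0.000136753 = 0.00101334
  f_III = C(19,1)·0.44^1·0.56^18 = 19·0.44·2.93349e-05 = 0.00024524
Prior × likelihood for each component:
  P(Z=I)·f_I = 0.41 × 0.0477396 = 0.0195733
  P(Z=II)·f_II = 0.19 × 0.00101334 = 0.000192535
  P(Z=III)·f_III = 0.40 × 0.00024524 = 9.80959e-05
Denominator: 0.0195733 + 0.000192535 + 9.80959e-05 = 0.0198639
P(Component I | data) ≈ 0.985

0.985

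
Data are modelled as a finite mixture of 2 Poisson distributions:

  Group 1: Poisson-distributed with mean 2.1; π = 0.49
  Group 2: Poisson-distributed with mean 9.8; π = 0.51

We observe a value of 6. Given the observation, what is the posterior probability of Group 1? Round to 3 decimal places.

Posterior ∝ prior × likelihood, so P(k | x) ∝ π_k f_k(x); normalise over all components.
Evaluate each component's likelihood at the observed value:
  f_1 = e^(−2.1)·2.1^6/6! = 0.014587
  f_2 = e^(−9.8)·9.8^6/6! = 0.0682241
Unnormalised posteriors:
  π_1·f_1 = 0.49 × 0.014587 = 0.00714761
  π_2·f_2 = 0.51 × 0.0682241 = 0.0347943
Denominator: 0.00714761 + 0.0347943 = 0.0419419
P(Group 1 | 6) = 0.00714761 / 0.0419419 ≈ 0.170

0.170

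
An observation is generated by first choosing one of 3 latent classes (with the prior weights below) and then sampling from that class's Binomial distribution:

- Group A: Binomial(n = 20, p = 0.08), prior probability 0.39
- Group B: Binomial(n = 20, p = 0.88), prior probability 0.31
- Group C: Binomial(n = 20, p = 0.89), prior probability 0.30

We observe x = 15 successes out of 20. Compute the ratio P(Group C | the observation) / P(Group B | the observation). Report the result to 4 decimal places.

0.7420

Since P(k|x) ∝ P(Z=k) f_k(x), the posterior odds are P(Z=i) f_i(x) / (P(Z=j) f_j(x)).
Component likelihoods at x = 15 successes out of 20:
  L_A = 3.59528e-13
  L_B = 0.0567009
  L_C = 0.0434768
0.013043 / 0.0175773 ≈ 0.7420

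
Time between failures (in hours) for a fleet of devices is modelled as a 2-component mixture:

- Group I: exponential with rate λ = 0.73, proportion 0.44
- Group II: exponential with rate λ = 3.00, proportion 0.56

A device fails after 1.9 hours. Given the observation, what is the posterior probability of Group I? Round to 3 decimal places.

0.935

Apply Bayes' rule: the posterior for each component is proportional to its prior times its likelihood at x.
Exponential densities:
  f_I = 0.182371
  f_II = 0.0100379
Prior × likelihood for each component:
  w_I·f_I = 0.44 × 0.182371 = 0.0802434
  w_II·f_II = 0.56 × 0.0100379 = 0.00562122
Sum: 0.0802434 + 0.00562122 = 0.0858646
P(Group I | 1.9 hours) ≈ 0.935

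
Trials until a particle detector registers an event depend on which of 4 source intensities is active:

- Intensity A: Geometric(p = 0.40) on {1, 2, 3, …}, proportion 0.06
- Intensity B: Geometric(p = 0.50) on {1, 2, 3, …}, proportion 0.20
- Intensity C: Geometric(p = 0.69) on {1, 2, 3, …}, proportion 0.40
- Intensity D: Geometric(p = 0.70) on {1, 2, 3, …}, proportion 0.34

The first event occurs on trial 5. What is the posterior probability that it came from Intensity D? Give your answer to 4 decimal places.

0.1393

P(component k | x) = w_k·f_k(x) / marginal(x), where marginal(x) = Σ_j w_j·f_j(x).
Evaluate each component's likelihood at the observed value:
  f_A = 0.40·(1−0.40)^4 = 0.40·0.1296 = 0.05184
  f_B = 0.50·(1−0.50)^4 = 0.50·0.0625 = 0.03125
  f_C = 0.69·(1−0.69)^4 = 0.69·0.00923521 = 0.00637229
  f_D = 0.70·(1−0.70)^4 = 0.70·0.0081 = 0.00567
Weight by the priors:
  w_A·f_A = 0.06 × 0.05184 = 0.0031104
  w_B·f_B = 0.20 × 0.03125 = 0.00625
  w_C·f_C = 0.40 × 0.00637229 = 0.00254892
  w_D·f_D = 0.34 × 0.00567 = 0.0019278
Denominator: 0.0031104 + 0.00625 + 0.00254892 + 0.0019278 = 0.0138371
So the posterior for Intensity D is 0.0019278 / 0.0138371 ≈ 0.1393.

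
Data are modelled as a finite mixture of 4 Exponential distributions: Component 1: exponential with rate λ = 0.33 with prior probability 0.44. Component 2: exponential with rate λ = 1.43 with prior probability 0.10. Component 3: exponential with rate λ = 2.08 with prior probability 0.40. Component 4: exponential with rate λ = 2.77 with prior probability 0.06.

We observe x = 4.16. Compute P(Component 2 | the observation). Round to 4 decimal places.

0.0100

By Bayes' theorem, P(k | x) = w_k f_k(x) / Σ_j w_j f_j(x).
Evaluate each component's likelihood at the observed value:
  L_1 = 0.33·e^(−0.33·4.16) = 0.33·e^(−1.3728) = 0.0836208
  L_2 = 1.43·e^(−1.43·4.16) = 1.43·e^(−5.9488) = 0.00373083
  L_3 = 2.08·e^(−2.08·4.16) = 2.08·e^(−8.6528) = 0.000363245
  L_4 = 2.77·e^(−2.77·4.16) = 2.77·e^(−11.5232) = 2.74169e-05
Weight by the priors:
  w_1·L_1 = 0.44 × 0.0836208 = 0.0367932
  w_2·L_2 = 0.10 × 0.00373083 = 0.000373083
  w_3·L_3 = 0.40 × 0.000363245 = 0.000145298
  w_4·L_4 = 0.06 × 2.74169e-05 = 1.64501e-06
Normaliser: 0.0367932 + 0.000373083 + 0.000145298 + 1.64501e-06 = 0.0373132
Responsibility of Component 2: 0.000373083 / 0.0373132 ≈ 0.0100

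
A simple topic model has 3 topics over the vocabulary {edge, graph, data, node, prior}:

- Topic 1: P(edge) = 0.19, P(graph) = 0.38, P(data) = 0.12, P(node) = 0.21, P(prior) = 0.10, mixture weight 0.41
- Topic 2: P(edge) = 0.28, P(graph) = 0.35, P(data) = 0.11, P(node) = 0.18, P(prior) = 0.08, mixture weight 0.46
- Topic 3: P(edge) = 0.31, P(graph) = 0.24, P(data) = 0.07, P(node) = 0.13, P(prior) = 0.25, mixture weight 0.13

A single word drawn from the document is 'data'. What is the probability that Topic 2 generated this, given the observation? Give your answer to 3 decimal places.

The responsibility of component k is P(Z=k) f_k(x) divided by Σ_j P(Z=j) f_j(x).
Categorical probabilities:
  L_1 = 0.12
  L_2 = 0.11
  L_3 = 0.07
Prior × likelihood for each component:
  P(Z=1)·L_1 = 0.41 × 0.12 = 0.0492
  P(Z=2)·L_2 = 0.46 × 0.11 = 0.0506
  P(Z=3)·L_3 = 0.13 × 0.07 = 0.0091
Sum: 0.0492 + 0.0506 + 0.0091 = 0.1089
P(Topic 2 | data) ≈ 0.465

0.465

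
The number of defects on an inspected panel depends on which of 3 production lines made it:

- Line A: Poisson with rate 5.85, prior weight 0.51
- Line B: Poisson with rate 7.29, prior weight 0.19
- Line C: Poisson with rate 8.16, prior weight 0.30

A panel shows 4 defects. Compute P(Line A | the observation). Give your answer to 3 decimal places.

0.697

Posterior ∝ prior × likelihood, so P(k | x) ∝ π_k f_k(x); normalise over all components.
Poisson probabilities:
  L_A = 0.140537
  L_B = 0.0802957
  L_C = 0.0528088
Unnormalised posteriors:
  π_A·L_A = 0.51 × 0.140537 = 0.0716737
  π_B·L_B = 0.19 × 0.0802957 = 0.0152562
  π_C·L_C = 0.30 × 0.0528088 = 0.0158426
Normaliser: 0.0716737 + 0.0152562 + 0.0158426 = 0.102772
P(Line A | x) ≈ 0.697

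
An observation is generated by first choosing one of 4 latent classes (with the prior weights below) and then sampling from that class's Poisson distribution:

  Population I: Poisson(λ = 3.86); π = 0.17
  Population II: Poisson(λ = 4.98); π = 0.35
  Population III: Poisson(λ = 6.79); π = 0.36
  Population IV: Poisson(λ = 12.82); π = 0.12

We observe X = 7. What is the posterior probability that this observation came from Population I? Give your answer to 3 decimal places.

0.089

Posterior ∝ prior × likelihood, so P(k | x) ∝ P(Z=k) f_k(x); normalise over all components.
Poisson probabilities:
  L_I = e^(−3.86)·3.86^7/7! = 0.0533708
  L_II = e^(−4.98)·4.98^7/7! = 0.103607
  L_III = e^(−6.79)·6.79^7/7! = 0.148525
  L_IV = e^(−12.82)·12.82^7/7! = 0.0305584
Unnormalised posteriors:
  P(Z=I)·L_I = 0.17 × 0.0533708 = 0.00907304
  P(Z=II)·L_II = 0.35 × 0.103607 = 0.0362624
  P(Z=III)·L_III = 0.36 × 0.148525 = 0.0534689
  P(Z=IV)·L_IV = 0.12 × 0.0305584 = 0.00366701
Marginal: 0.00907304 + 0.0362624 + 0.0534689 + 0.00366701 = 0.102471
P(Population I | x) = 0.00907304 / 0.102471 ≈ 0.089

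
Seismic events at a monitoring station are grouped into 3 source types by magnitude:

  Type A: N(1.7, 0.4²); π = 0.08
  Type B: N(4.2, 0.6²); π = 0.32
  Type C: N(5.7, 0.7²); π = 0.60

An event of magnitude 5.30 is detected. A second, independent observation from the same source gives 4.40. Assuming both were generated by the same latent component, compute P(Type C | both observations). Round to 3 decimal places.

Posterior ∝ prior × likelihood, so P(k | x) ∝ w_k f_k(x); normalise over all components.
Since both observations come from the same component, the likelihood for component k is f_k(x₁)·f_k(x₂).
  L_A = [(1/(0.4·√(2π)))·exp(−(5.30−1.7)²/(2·0.4²)) = 0.997356·exp(-40.50000) = 2.56994e-18] × [1.27373e-10] = 3.27343e-28
  L_B = [(1/(0.6·√(2π)))·exp(−(5.30−4.2)²/(2·0.6²)) = 0.664904·exp(-1.68056) = 0.123852] × [0.628972] = 0.0778994
  L_C = [(1/(0.7·√(2π)))·exp(−(5.30−5.7)²/(2·0.7²)) = 0.569918·exp(-0.16327) = 0.484068] × [0.101596] = 0.0491793
Unnormalised posteriors:
  w_A·L_A = 0.08 × 3.27343e-28 = 2.61874e-29
  w_B·L_B = 0.32 × 0.0778994 = 0.0249278
  w_C·L_C = 0.60 × 0.0491793 = 0.0295076
Evidence: 2.61874e-29 + 0.0249278 + 0.0295076 = 0.0544354
So the posterior for Type C is 0.0295076 / 0.0544354 ≈ 0.542.

0.542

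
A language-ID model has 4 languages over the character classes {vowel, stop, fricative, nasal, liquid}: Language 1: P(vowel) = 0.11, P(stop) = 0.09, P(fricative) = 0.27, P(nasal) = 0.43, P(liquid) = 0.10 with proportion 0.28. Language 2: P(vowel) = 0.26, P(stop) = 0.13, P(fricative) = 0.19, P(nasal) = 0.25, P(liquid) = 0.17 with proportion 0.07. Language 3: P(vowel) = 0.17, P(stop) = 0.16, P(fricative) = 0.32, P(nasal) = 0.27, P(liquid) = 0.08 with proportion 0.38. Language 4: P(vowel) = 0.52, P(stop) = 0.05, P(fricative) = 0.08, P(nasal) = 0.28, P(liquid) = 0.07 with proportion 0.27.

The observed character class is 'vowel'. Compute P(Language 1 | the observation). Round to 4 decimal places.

0.1213

Posterior ∝ prior × likelihood, so P(k | x) ∝ P(Z=k) f_k(x); normalise over all components.
Component likelihoods at x = 'vowel':
  L_1 = P(vowel | comp) = 0.11
  L_2 = P(vowel | comp) = 0.26
  L_3 = P(vowel | comp) = 0.17
  L_4 = P(vowel | comp) = 0.52
Prior × likelihood for each component:
  P(Z=1)·L_1 = 0.28 × 0.11 = 0.0308
  P(Z=2)·L_2 = 0.07 × 0.26 = 0.0182
  P(Z=3)·L_3 = 0.38 × 0.17 = 0.0646
  P(Z=4)·L_4 = 0.27 × 0.52 = 0.1404
Marginal: 0.0308 + 0.0182 + 0.0646 + 0.1404 = 0.254
P(Language 1 | x) = 0.0308 / 0.254 ≈ 0.1213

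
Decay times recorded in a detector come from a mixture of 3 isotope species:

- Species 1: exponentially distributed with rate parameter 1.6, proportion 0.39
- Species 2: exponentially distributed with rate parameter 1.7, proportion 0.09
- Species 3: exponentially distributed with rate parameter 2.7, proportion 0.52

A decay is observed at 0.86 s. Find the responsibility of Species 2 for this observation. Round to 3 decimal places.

0.107

By Bayes' theorem, P(k | x) = P(Z=k) f_k(x) / Σ_j P(Z=j) f_j(x).
Component likelihoods at x = 0.86 s:
  L_1 = 0.404139
  L_2 = 0.394013
  L_3 = 0.264809
Unnormalised posteriors:
  P(Z=1)·L_1 = 0.39 × 0.404139 = 0.157614
  P(Z=2)·L_2 = 0.09 × 0.394013 = 0.0354612
  P(Z=3)·L_3 = 0.52 × 0.264809 = 0.1377
Evidence: 0.157614 + 0.0354612 + 0.1377 = 0.330776
P(Species 2 | 0.86 s) ≈ 0.107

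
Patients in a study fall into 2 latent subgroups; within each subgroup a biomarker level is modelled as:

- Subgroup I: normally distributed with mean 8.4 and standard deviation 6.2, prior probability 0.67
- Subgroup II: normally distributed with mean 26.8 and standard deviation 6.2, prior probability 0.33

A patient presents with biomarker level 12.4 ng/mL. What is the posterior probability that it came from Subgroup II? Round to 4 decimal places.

Apply Bayes' rule: the posterior for each component is proportional to its prior times its likelihood at x.
Component likelihoods at x = 12.4 ng/mL:
  f_I = (1/(6.2·√(2π)))·exp(−(12.4−8.4)²/(2·6.2²)) = 0.064346·exp(-0.20812) = 0.0522558
  f_II = (1/(6.2·√(2π)))·exp(−(12.4−26.8)²/(2·6.2²)) = 0.064346·exp(-2.69719) = 0.00433654
Prior × likelihood for each component:
  π_I·f_I = 0.67 × 0.0522558 = 0.0350114
  π_II·f_II = 0.33 × 0.00433654 = 0.00143106
Normaliser: 0.0350114 + 0.00143106 = 0.0364424
P(Subgroup II | data) = 0.00143106 / 0.0364424 ≈ 0.0393

0.0393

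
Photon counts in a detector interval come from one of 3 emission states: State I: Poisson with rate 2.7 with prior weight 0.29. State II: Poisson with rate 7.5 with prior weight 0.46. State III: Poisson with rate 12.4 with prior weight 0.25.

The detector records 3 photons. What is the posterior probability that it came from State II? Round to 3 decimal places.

0.218

Posterior ∝ prior × likelihood, so P(k | x) ∝ P(Z=k) f_k(x); normalise over all components.
Poisson probabilities:
  p_I = e^(−2.7)·2.7^3/3! = 0.220468
  p_II = e^(−7.5)·7.5^3/3! = 0.0388887
  p_III = e^(−12.4)·12.4^3/3! = 0.00130877
Weight by the priors:
  P(Z=I)·p_I = 0.29 × 0.220468 = 0.0639356
  P(Z=II)·p_II = 0.46 × 0.0388887 = 0.0178888
  P(Z=III)·p_III = 0.25 × 0.00130877 = 0.000327192
Denominator: 0.0639356 + 0.0178888 + 0.000327192 = 0.0821516
Responsibility of State II: 0.0178888 / 0.0821516 ≈ 0.218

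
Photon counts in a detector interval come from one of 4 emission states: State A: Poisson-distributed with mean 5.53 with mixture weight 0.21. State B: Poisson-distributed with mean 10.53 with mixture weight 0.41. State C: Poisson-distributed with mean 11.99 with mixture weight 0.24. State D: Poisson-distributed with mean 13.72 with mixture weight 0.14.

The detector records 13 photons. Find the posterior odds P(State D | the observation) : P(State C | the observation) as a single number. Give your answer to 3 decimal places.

0.596

The posterior odds equal the prior odds times the likelihood ratio: (w_i/w_j)·(f_i(x)/f_j(x)).
Component likelihoods at x = 13 photons:
  f_A = 0.0028807
  f_B = 0.0839784
  f_C = 0.105482
  f_D = 0.107846
Posterior odds = (w_D·f_D) / (w_C·f_C) = (0.14·0.107846) / (0.24·0.105482) = 0.0150984 / 0.0253157 ≈ 0.596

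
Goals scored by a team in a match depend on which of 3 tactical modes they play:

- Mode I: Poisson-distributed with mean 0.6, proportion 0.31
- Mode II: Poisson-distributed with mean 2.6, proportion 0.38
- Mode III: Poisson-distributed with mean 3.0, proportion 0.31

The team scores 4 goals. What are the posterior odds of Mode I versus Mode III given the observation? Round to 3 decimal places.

0.018

Posterior odds = (π_i f_i(x)) / (π_j f_j(x)); the normalising sum cancels.
Evaluate each component's likelihood at the observed value:
  L_I = e^(−0.6)·0.6^4/4! = 0.00296358
  L_II = e^(−2.6)·2.6^4/4! = 0.141422
  L_III = e^(−3.0)·3.0^4/4! = 0.168031
Posterior odds = (π_I·L_I) / (π_III·L_III) = (0.31·0.00296358) / (0.31·0.168031) = 0.000918711 / 0.0520897 ≈ 0.018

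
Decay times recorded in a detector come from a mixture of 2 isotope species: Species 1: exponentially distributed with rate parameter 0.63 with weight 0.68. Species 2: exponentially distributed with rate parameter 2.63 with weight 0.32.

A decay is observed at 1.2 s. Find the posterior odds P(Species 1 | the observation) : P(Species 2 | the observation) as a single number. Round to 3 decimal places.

5.611

The posterior odds equal the prior odds times the likelihood ratio: (π_i/π_j)·(f_i(x)/f_j(x)).
Evaluate each component's likelihood at the observed value:
  L_1 = 0.63·e^(−0.63·1.2) = 0.63·e^(−0.7560) = 0.295811
  L_2 = 2.63·e^(−2.63·1.2) = 2.63·e^(−3.1560) = 0.112027
Posterior odds = (π_1·L_1) / (π_2·L_2) = (0.68·0.295811) / (0.32·0.112027) = 0.201151 / 0.0358486 ≈ 5.611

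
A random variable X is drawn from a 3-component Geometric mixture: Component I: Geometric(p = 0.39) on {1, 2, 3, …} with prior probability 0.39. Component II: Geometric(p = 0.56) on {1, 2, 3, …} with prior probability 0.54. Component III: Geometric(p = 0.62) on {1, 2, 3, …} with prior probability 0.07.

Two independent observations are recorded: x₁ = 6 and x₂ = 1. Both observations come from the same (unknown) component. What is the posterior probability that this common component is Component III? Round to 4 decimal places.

The responsibility of component k is P(Z=k) f_k(x) divided by Σ_j P(Z=j) f_j(x).
Since both observations come from the same component, the likelihood for component k is f_k(x₁)·f_k(x₂).
  p_I = [0.0329393] × [0.39] = 0.0128463
  p_II = [0.00923531] × [0.56] = 0.00517177
  p_III = [0.00491258] × [0.62] = 0.0030458
Weight by the priors:
  P(Z=I)·p_I = 0.39 × 0.0128463 = 0.00501006
  P(Z=II)·p_II = 0.54 × 0.00517177 = 0.00279276
  P(Z=III)·p_III = 0.07 × 0.0030458 = 0.000213206
Marginal: 0.00501006 + 0.00279276 + 0.000213206 = 0.00801602
So the posterior for Component III is 0.000213206 / 0.00801602 ≈ 0.0266.

0.0266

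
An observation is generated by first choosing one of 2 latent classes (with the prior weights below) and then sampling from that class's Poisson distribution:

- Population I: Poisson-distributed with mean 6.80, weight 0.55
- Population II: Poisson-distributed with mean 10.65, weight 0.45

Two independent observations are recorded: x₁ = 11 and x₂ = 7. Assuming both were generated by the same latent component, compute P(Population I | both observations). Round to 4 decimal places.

Posterior ∝ prior × likelihood, so P(k | x) ∝ π_k f_k(x); normalise over all components.
Since both observations come from the same component, the likelihood for component k is f_k(x₁)·f_k(x₂).
  f_I = [0.0401088] × [0.148569] = 0.00595894
  f_II = [0.118701] × [0.073077] = 0.0086743
Weight by the priors:
  π_I·f_I = 0.55 × 0.00595894 = 0.00327742
  π_II·f_II = 0.45 × 0.0086743 = 0.00390343
Normaliser: 0.00327742 + 0.00390343 = 0.00718085
Responsibility of Population I: 0.00327742 / 0.00718085 ≈ 0.4564

0.4564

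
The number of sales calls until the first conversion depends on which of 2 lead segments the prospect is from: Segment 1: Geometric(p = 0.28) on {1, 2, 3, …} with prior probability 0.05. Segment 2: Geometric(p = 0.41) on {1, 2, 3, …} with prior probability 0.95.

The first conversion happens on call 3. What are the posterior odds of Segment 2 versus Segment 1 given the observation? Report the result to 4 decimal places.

Posterior odds = (π_i f_i(x)) / (π_j f_j(x)); the normalising sum cancels.
Geometric probabilities:
  p_1 = 0.145152
  p_2 = 0.142721
Posterior odds = (π_2·p_2) / (π_1·p_1) = (0.95·0.142721) / (0.05·0.145152) = 0.135585 / 0.0072576 ≈ 18.6818

18.6818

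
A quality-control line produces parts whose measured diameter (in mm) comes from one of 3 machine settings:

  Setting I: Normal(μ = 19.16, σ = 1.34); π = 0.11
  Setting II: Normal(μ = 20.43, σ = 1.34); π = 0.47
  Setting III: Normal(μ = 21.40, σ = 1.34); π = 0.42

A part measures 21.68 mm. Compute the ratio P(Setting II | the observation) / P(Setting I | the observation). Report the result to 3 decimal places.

16.208

Posterior odds = (w_i f_i(x)) / (w_j f_j(x)); the normalising sum cancels.
Normal densities:
  L_I = (1/(1.34·√(2π)))·exp(−(21.68−19.16)²/(2·1.34²)) = 0.297718·exp(-1.76832) = 0.0507964
  L_II = (1/(1.34·√(2π)))·exp(−(21.68−20.43)²/(2·1.34²)) = 0.297718·exp(-0.43509) = 0.192685
  L_III = (1/(1.34·√(2π)))·exp(−(21.68−21.40)²/(2·1.34²)) = 0.297718·exp(-0.02183) = 0.291289
Odds = (0.47/0.11) × (0.192685/0.0507964) = 4.27273 × 3.79328 ≈ 16.208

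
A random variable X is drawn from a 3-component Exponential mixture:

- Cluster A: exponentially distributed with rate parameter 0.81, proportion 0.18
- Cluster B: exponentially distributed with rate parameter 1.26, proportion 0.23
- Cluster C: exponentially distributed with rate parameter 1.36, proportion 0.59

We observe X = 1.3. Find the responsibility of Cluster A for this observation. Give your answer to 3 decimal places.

By Bayes' theorem, P(k | x) = π_k f_k(x) / Σ_j π_j f_j(x).
Component likelihoods at x = 1.3:
  f_A = 0.282601
  f_B = 0.244904
  f_C = 0.232117
Multiply by the mixture weights:
  π_A·f_A = 0.18 × 0.282601 = 0.0508681
  π_B·f_B = 0.23 × 0.244904 = 0.056328
  π_C·f_C = 0.59 × 0.232117 = 0.136949
Sum: 0.0508681 + 0.056328 + 0.136949 = 0.244145
Responsibility of Cluster A: 0.0508681 / 0.244145 ≈ 0.208

0.208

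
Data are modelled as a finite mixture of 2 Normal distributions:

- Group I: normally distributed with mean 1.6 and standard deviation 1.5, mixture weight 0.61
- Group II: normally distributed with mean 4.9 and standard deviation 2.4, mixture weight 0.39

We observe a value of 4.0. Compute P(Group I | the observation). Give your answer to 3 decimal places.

P(component k | x) = π_k·f_k(x) / marginal(x), where marginal(x) = Σ_j π_j·f_j(x).
Evaluate each component's likelihood at the observed value:
  L_I = 0.0739472
  L_II = 0.15494
Weight by the priors:
  π_I·L_I = 0.61 × 0.0739472 = 0.0451078
  π_II·L_II = 0.39 × 0.15494 = 0.0604265
Evidence: 0.0451078 + 0.0604265 = 0.105534
P(Group I | x) = 0.0451078 / 0.105534 ≈ 0.427

0.427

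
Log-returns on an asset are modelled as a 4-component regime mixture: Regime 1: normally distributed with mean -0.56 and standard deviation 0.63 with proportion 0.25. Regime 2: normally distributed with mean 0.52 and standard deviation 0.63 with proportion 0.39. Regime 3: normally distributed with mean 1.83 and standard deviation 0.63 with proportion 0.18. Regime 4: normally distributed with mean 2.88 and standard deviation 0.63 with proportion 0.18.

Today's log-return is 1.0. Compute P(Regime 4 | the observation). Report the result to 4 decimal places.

0.0055

Posterior ∝ prior × likelihood, so P(k | x) ∝ π_k f_k(x); normalise over all components.
Evaluate each component's likelihood at the observed value:
  L_1 = (1/(0.63·√(2π)))·exp(−(1.0−-0.56)²/(2·0.63²)) = 0.633242·exp(-3.06576) = 0.0295207
  L_2 = (1/(0.63·√(2π)))·exp(−(1.0−0.52)²/(2·0.63²)) = 0.633242·exp(-0.29025) = 0.473714
  L_3 = (1/(0.63·√(2π)))·exp(−(1.0−1.83)²/(2·0.63²)) = 0.633242·exp(-0.86785) = 0.265868
  L_4 = (1/(0.63·√(2π)))·exp(−(1.0−2.88)²/(2·0.63²)) = 0.633242·exp(-4.45251) = 0.00737684
Weight by the priors:
  π_1·L_1 = 0.25 × 0.0295207 = 0.00738018
  π_2·L_2 = 0.39 × 0.473714 = 0.184748
  π_3·L_3 = 0.18 × 0.265868 = 0.0478563
  π_4·L_4 = 0.18 × 0.00737684 = 0.00132783
Denominator: 0.00738018 + 0.184748 + 0.0478563 + 0.00132783 = 0.241313
Responsibility of Regime 4: 0.00132783 / 0.241313 ≈ 0.0055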